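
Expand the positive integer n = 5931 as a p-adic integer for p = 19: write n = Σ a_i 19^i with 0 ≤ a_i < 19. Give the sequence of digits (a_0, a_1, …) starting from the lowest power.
(a_0, a_1, …) = (3, 8, 16)

Repeated division by 19 gives the digits low-to-high: 5931 = 3 + 8·19^1 + 16·19^2. Digit sequence: (3, 8, 16).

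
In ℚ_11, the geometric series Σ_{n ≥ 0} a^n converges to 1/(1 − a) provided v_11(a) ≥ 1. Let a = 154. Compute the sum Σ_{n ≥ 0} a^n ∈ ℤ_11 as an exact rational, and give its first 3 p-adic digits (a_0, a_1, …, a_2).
Σ a^n = 1/(1 − a) = -1/153;  first 3 digits = (1, 3, 10)

v_11(a) = 1 ≥ 1, so the series converges in ℤ_11 to 1/(1 − a) = 1/(1 − 154) = -1/153. Expand this rational in ℤ_11: compute digits iteratively via d_i = x_i mod 11, x_{i+1} = (x_i − d_i)/11. The first 3 digits are (1, 3, 10).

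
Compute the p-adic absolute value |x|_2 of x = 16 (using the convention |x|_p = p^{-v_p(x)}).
|16|_2 = 1/16

Step 1 — compute v_2(x) by factoring powers of 2 out of the numerator and denominator: v_2(16) = 4. Step 2 — apply |x|_p = p^{-v_p(x)} = 2^{-4} = 1/16.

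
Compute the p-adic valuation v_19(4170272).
v_19(4170272) = 4

v_19(n) is the largest exponent k such that 19^k divides n. Factor out: 4170272 = 19^4 · 32. (Sign doesn't affect v_p.) So v_19(4170272) = 4.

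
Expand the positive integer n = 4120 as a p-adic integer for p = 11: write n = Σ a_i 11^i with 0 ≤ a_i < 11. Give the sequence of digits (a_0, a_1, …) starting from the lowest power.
(a_0, a_1, …) = (6, 0, 1, 3)

Repeated division by 11 gives the digits low-to-high: 4120 = 6 + 1·11^2 + 3·11^3. Digit sequence: (6, 0, 1, 3).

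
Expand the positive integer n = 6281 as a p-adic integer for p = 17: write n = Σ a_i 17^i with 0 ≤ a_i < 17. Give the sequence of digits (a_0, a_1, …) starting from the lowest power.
(a_0, a_1, …) = (8, 12, 4, 1)

Repeated division by 17 gives the digits low-to-high: 6281 = 8 + 12·17^1 + 4·17^2 + 1·17^3. Digit sequence: (8, 12, 4, 1).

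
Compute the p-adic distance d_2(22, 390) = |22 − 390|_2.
d_2(22, 390) = 1/16

Step 1 — x − y = 22 − 390 = -368. Step 2 — v_2(-368) = 4 (factor: -368 = −(2^4 · 23); the sign does not affect v_p). Step 3 — |x − y|_2 = 2^{-4} = 1/16.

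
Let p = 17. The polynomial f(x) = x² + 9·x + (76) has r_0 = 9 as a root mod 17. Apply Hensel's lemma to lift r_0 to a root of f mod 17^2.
r_1 = 43 (mod 289)

Hensel: r_{i+1} = r_i − f(r_i)·(f′(r_i))^{-1} mod 17^{i+2}, f′(x) = 2x + 9. Iterate:
  r_0 = 9 (mod 17)
  r_1 = 43 (mod 289)
Final: r = 43 satisfies f(r) ≡ 0 mod 17^2.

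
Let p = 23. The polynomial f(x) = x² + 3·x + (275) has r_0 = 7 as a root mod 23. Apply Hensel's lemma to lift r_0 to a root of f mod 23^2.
r_1 = 329 (mod 529)

Hensel: r_{i+1} = r_i − f(r_i)·(f′(r_i))^{-1} mod 23^{i+2}, f′(x) = 2x + 3. Iterate:
  r_0 = 7 (mod 23)
  r_1 = 329 (mod 529)
Final: r = 329 satisfies f(r) ≡ 0 mod 23^2.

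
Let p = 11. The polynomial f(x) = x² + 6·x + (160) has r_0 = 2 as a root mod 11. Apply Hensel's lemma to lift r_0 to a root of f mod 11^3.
r_2 = 1146 (mod 1331)

Hensel: r_{i+1} = r_i − f(r_i)·(f′(r_i))^{-1} mod 11^{i+2}, f′(x) = 2x + 6. Iterate:
  r_0 = 2 (mod 11)
  r_1 = 57 (mod 121)
  r_2 = 1146 (mod 1331)
Final: r = 1146 satisfies f(r) ≡ 0 mod 11^3.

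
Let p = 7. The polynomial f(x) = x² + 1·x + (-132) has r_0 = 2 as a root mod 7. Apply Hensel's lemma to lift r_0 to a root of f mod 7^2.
r_1 = 37 (mod 49)

Hensel: r_{i+1} = r_i − f(r_i)·(f′(r_i))^{-1} mod 7^{i+2}, f′(x) = 2x + 1. Iterate:
  r_0 = 2 (mod 7)
  r_1 = 37 (mod 49)
Final: r = 37 satisfies f(r) ≡ 0 mod 7^2.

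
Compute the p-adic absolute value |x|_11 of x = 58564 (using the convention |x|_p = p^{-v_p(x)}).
|58564|_11 = 1/14641

Step 1 — compute v_11(x) by factoring powers of 11 out of the numerator and denominator: v_11(58564) = 4. Step 2 — apply |x|_p = p^{-v_p(x)} = 11^{-4} = 1/14641.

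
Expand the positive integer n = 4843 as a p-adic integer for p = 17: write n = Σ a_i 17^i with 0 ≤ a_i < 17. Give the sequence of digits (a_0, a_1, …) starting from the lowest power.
(a_0, a_1, …) = (15, 12, 16)

Repeated division by 17 gives the digits low-to-high: 4843 = 15 + 12·17^1 + 16·17^2. Digit sequence: (15, 12, 16).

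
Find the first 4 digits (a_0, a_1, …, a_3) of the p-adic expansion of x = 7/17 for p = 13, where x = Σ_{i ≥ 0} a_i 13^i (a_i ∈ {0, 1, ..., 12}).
(a_0, …, a_3) = (5, 5, 8, 7)

v_13(7/17) = 0 (numerator and denominator both coprime to 13), so x ∈ ℤ_13^×. Compute digits iteratively via a_i = x_i mod 13, x_{i+1} = (x_i − a_i)/13, with x_0 = x:
  x_0 = 7/17;  a_0 = 5;  x_1 = (x_0 − 5)/13 = -6/17
  x_1 = -6/17;  a_1 = 5;  x_2 = (x_1 − 5)/13 = -7/17
  x_2 = -7/17;  a_2 = 8;  x_3 = (x_2 − 8)/13 = -11/17
  x_3 = -11/17;  a_3 = 7;  x_4 = (x_3 − 7)/13 = -10/17
Digits: (5, 5, 8, 7).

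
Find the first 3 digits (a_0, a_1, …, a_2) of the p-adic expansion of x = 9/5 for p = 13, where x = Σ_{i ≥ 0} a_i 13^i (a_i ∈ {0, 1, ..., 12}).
(a_0, …, a_2) = (7, 10, 7)

v_13(9/5) = 0 (numerator and denominator both coprime to 13), so x ∈ ℤ_13^×. Compute digits iteratively via a_i = x_i mod 13, x_{i+1} = (x_i − a_i)/13, with x_0 = x:
  x_0 = 9/5;  a_0 = 7;  x_1 = (x_0 − 7)/13 = -2/5
  x_1 = -2/5;  a_1 = 10;  x_2 = (x_1 − 10)/13 = -4/5
  x_2 = -4/5;  a_2 = 7;  x_3 = (x_2 − 7)/13 = -3/5
Digits: (7, 10, 7).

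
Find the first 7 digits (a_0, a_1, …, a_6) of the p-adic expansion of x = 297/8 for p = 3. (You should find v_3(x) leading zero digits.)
(a_0, …, a_6) = (0, 0, 0, 1, 2, 2, 1)

v_3(297/8) = 3, so a_0 = ... = a_2 = 0. Factor out: x = 3^3 · u with u = 11/8 a unit in ℤ_3. Expand u iteratively via a_{v+i} = u_i mod 3, u_{i+1} = (u_i − a_{v+i})/3:
  u_0 = 11/8;  a_3 = 1;  u_1 = (u_0 − 1)/3 = 1/8
  u_1 = 1/8;  a_4 = 2;  u_2 = (u_1 − 2)/3 = -5/8
  u_2 = -5/8;  a_5 = 2;  u_3 = (u_2 − 2)/3 = -7/8
  u_3 = -7/8;  a_6 = 1;  u_4 = (u_3 − 1)/3 = -5/8
Digits: (0, 0, 0, 1, 2, 2, 1).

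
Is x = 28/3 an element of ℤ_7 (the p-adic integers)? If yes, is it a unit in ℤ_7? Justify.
x ∈ ℤ_7 but not a unit; v_7(x) = 1 > 0

ℤ_7 = {x ∈ ℚ_7 : v_7(x) ≥ 0} and ℤ_7^× = {x ∈ ℤ_7 : v_7(x) = 0}. Here v_7(28/3) = v_7(num) − v_7(den) = 1; compare against these criteria.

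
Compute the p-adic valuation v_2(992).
v_2(992) = 5

v_2(n) is the largest exponent k such that 2^k divides n. Factor out: 992 = 2^5 · 31. (Sign doesn't affect v_p.) So v_2(992) = 5.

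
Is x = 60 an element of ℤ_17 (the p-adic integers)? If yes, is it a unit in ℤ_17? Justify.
x ∈ ℤ_17^× (unit); v_17(x) = 0

ℤ_17 = {x ∈ ℚ_17 : v_17(x) ≥ 0} and ℤ_17^× = {x ∈ ℤ_17 : v_17(x) = 0}. Here v_17(60) = v_17(num) − v_17(den) = 0; compare against these criteria.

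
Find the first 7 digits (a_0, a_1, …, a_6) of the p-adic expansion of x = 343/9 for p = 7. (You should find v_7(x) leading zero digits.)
(a_0, …, a_6) = (0, 0, 0, 4, 1, 6, 3)

v_7(343/9) = 3, so a_0 = ... = a_2 = 0. Factor out: x = 7^3 · u with u = 1/9 a unit in ℤ_7. Expand u iteratively via a_{v+i} = u_i mod 7, u_{i+1} = (u_i − a_{v+i})/7:
  u_0 = 1/9;  a_3 = 4;  u_1 = (u_0 − 4)/7 = -5/9
  u_1 = -5/9;  a_4 = 1;  u_2 = (u_1 − 1)/7 = -2/9
  u_2 = -2/9;  a_5 = 6;  u_3 = (u_2 − 6)/7 = -8/9
  u_3 = -8/9;  a_6 = 3;  u_4 = (u_3 − 3)/7 = -5/9
Digits: (0, 0, 0, 4, 1, 6, 3).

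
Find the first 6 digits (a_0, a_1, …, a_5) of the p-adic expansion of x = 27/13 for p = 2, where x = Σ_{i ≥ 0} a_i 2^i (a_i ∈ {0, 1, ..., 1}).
(a_0, …, a_5) = (1, 1, 1, 0, 0, 0)

v_2(27/13) = 0 (numerator and denominator both coprime to 2), so x ∈ ℤ_2^×. Compute digits iteratively via a_i = x_i mod 2, x_{i+1} = (x_i − a_i)/2, with x_0 = x:
  x_0 = 27/13;  a_0 = 1;  x_1 = (x_0 − 1)/2 = 7/13
  x_1 = 7/13;  a_1 = 1;  x_2 = (x_1 − 1)/2 = -3/13
  x_2 = -3/13;  a_2 = 1;  x_3 = (x_2 − 1)/2 = -8/13
  x_3 = -8/13;  a_3 = 0;  x_4 = (x_3 − 0)/2 = -4/13
  x_4 = -4/13;  a_4 = 0;  x_5 = (x_4 − 0)/2 = -2/13
  x_5 = -2/13;  a_5 = 0;  x_6 = (x_5 − 0)/2 = -1/13
Digits: (1, 1, 1, 0, 0, 0).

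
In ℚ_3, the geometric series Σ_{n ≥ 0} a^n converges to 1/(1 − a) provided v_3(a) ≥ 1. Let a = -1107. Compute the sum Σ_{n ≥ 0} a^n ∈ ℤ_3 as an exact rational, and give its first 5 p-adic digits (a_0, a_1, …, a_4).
Σ a^n = 1/(1 − a) = 1/1108;  first 5 digits = (1, 0, 0, 1, 1)

v_3(a) = 3 ≥ 1, so the series converges in ℤ_3 to 1/(1 − a) = 1/(1 − (-1107)) = 1/1108. Expand this rational in ℤ_3: compute digits iteratively via d_i = x_i mod 3, x_{i+1} = (x_i − d_i)/3. The first 5 digits are (1, 0, 0, 1, 1).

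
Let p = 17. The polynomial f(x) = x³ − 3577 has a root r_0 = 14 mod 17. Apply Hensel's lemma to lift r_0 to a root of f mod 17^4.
r_3 = 35442 (mod 83521)

Hensel: r_{i+1} = r_i − f(r_i)/f′(r_i) mod 17^{i+2}, where f′(x) = 3x². Iterate:
  r_0 = 14 (mod 17)
  r_1 = 184 (mod 289)
  r_2 = 1051 (mod 4913)
  r_3 = 35442 (mod 83521)
Final: r = 35442 with f(r) ≡ 0 mod 17^4.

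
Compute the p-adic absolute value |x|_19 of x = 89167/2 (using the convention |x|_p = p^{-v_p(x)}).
|89167/2|_19 = 1/6859

Step 1 — compute v_19(x) by factoring powers of 19 out of the numerator and denominator: v_19(89167/2) = 3. Step 2 — apply |x|_p = p^{-v_p(x)} = 19^{-3} = 1/6859.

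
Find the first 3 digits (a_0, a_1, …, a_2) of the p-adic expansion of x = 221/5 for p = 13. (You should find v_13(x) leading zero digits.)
(a_0, …, a_2) = (0, 6, 5)

v_13(221/5) = 1, so a_0 = ... = a_0 = 0. Factor out: x = 13^1 · u with u = 17/5 a unit in ℤ_13. Expand u iteratively via a_{v+i} = u_i mod 13, u_{i+1} = (u_i − a_{v+i})/13:
  u_0 = 17/5;  a_1 = 6;  u_1 = (u_0 − 6)/13 = -1/5
  u_1 = -1/5;  a_2 = 5;  u_2 = (u_1 − 5)/13 = -2/5
Digits: (0, 6, 5).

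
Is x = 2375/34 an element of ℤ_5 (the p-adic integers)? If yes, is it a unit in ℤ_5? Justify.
x ∈ ℤ_5 but not a unit; v_5(x) = 3 > 0

ℤ_5 = {x ∈ ℚ_5 : v_5(x) ≥ 0} and ℤ_5^× = {x ∈ ℤ_5 : v_5(x) = 0}. Here v_5(2375/34) = v_5(num) − v_5(den) = 3; compare against these criteria.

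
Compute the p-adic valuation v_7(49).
v_7(49) = 2

v_7(n) is the largest exponent k such that 7^k divides n. Factor out: 49 = 7^2 · 1. (Sign doesn't affect v_p.) So v_7(49) = 2.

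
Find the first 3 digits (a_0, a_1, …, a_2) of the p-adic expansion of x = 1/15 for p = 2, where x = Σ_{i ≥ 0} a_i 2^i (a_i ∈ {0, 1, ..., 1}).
(a_0, …, a_2) = (1, 1, 1)

v_2(1/15) = 0 (numerator and denominator both coprime to 2), so x ∈ ℤ_2^×. Compute digits iteratively via a_i = x_i mod 2, x_{i+1} = (x_i − a_i)/2, with x_0 = x:
  x_0 = 1/15;  a_0 = 1;  x_1 = (x_0 − 1)/2 = -7/15
  x_1 = -7/15;  a_1 = 1;  x_2 = (x_1 − 1)/2 = -11/15
  x_2 = -11/15;  a_2 = 1;  x_3 = (x_2 − 1)/2 = -13/15
Digits: (1, 1, 1).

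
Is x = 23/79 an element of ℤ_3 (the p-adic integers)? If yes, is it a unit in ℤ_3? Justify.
x ∈ ℤ_3^× (unit); v_3(x) = 0

ℤ_3 = {x ∈ ℚ_3 : v_3(x) ≥ 0} and ℤ_3^× = {x ∈ ℤ_3 : v_3(x) = 0}. Here v_3(23/79) = v_3(num) − v_3(den) = 0; compare against these criteria.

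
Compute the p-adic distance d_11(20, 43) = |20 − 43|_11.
d_11(20, 43) = 1

Step 1 — x − y = 20 − 43 = -23. Step 2 — v_11(-23) = 0 (factor: -23 = −(11^0 · 23); the sign does not affect v_p). Step 3 — |x − y|_11 = 11^{0} = 1.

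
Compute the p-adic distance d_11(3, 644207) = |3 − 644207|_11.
d_11(3, 644207) = 1/161051

Step 1 — x − y = 3 − 644207 = -644204. Step 2 — v_11(-644204) = 5 (factor: -644204 = −(11^5 · 4); the sign does not affect v_p). Step 3 — |x − y|_11 = 11^{-5} = 1/161051.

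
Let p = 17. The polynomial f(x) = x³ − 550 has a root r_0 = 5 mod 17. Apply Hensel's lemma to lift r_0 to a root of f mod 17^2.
r_1 = 107 (mod 289)

Hensel: r_{i+1} = r_i − f(r_i)/f′(r_i) mod 17^{i+2}, where f′(x) = 3x². Iterate:
  r_0 = 5 (mod 17)
  r_1 = 107 (mod 289)
Final: r = 107 with f(r) ≡ 0 mod 17^2.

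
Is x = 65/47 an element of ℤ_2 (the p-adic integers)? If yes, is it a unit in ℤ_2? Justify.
x ∈ ℤ_2^× (unit); v_2(x) = 0

ℤ_2 = {x ∈ ℚ_2 : v_2(x) ≥ 0} and ℤ_2^× = {x ∈ ℤ_2 : v_2(x) = 0}. Here v_2(65/47) = v_2(num) − v_2(den) = 0; compare against these criteria.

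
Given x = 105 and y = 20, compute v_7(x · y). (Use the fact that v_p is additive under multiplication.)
v_7(2100) = 1

v_p(x) = 1 (factor: 105 = 7^1 · 15); v_p(y) = 0 (factor: 20 = 7^0 · 20). Additivity: v_p(xy) = v_p(x) + v_p(y) = 1 + 0 = 1. (Direct check: xy = 2100 = 7^1 · (300).)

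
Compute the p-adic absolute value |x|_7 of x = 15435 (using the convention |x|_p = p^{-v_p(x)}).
|15435|_7 = 1/343

Step 1 — compute v_7(x) by factoring powers of 7 out of the numerator and denominator: v_7(15435) = 3. Step 2 — apply |x|_p = p^{-v_p(x)} = 7^{-3} = 1/343.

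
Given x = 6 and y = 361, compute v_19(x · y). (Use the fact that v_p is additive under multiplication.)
v_19(2166) = 2

v_p(x) = 0 (factor: 6 = 19^0 · 6); v_p(y) = 2 (factor: 361 = 19^2 · 1). Additivity: v_p(xy) = v_p(x) + v_p(y) = 0 + 2 = 2. (Direct check: xy = 2166 = 19^2 · (6).)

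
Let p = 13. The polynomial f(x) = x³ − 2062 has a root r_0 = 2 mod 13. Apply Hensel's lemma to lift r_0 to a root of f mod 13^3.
r_2 = 1666 (mod 2197)

Hensel: r_{i+1} = r_i − f(r_i)/f′(r_i) mod 13^{i+2}, where f′(x) = 3x². Iterate:
  r_0 = 2 (mod 13)
  r_1 = 145 (mod 169)
  r_2 = 1666 (mod 2197)
Final: r = 1666 with f(r) ≡ 0 mod 13^3.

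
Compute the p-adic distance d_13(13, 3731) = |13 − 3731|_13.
d_13(13, 3731) = 1/169

Step 1 — x − y = 13 − 3731 = -3718. Step 2 — v_13(-3718) = 2 (factor: -3718 = −(13^2 · 22); the sign does not affect v_p). Step 3 — |x − y|_13 = 13^{-2} = 1/169.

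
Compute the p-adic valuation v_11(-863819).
v_11(-863819) = 4

v_11(n) is the largest exponent k such that 11^k divides n. Factor out: -863819 = -11^4 · 59. (Sign doesn't affect v_p.) So v_11(-863819) = 4.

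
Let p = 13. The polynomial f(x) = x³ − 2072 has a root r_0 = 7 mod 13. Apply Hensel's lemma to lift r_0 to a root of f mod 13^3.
r_2 = 1411 (mod 2197)

Hensel: r_{i+1} = r_i − f(r_i)/f′(r_i) mod 13^{i+2}, where f′(x) = 3x². Iterate:
  r_0 = 7 (mod 13)
  r_1 = 59 (mod 169)
  r_2 = 1411 (mod 2197)
Final: r = 1411 with f(r) ≡ 0 mod 13^3.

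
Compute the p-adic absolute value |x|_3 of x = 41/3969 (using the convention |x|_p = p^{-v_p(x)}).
|41/3969|_3 = 81

Step 1 — compute v_3(x) by factoring powers of 3 out of the numerator and denominator: v_3(41/3969) = -4. Step 2 — apply |x|_p = p^{-v_p(x)} = 3^{4} = 81.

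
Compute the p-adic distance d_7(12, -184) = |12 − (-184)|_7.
d_7(12, -184) = 1/49

Step 1 — x − y = 12 − (-184) = 196. Step 2 — v_7(196) = 2 (factor: 196 = (7^2 · 4); the sign does not affect v_p). Step 3 — |x − y|_7 = 7^{-2} = 1/49.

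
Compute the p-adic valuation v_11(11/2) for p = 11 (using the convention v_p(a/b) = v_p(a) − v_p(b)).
v_11(11/2) = 1

Factor powers of 11 from the numerator and denominator of the reduced fraction: 11 = 11^1 · 1 and 2 = 11^0 · 2. Apply v_p(a/b) = v_p(a) − v_p(b): v_11(11/2) = 1 − 0 = 1.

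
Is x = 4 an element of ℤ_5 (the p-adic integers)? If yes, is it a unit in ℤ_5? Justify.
x ∈ ℤ_5^× (unit); v_5(x) = 0

ℤ_5 = {x ∈ ℚ_5 : v_5(x) ≥ 0} and ℤ_5^× = {x ∈ ℤ_5 : v_5(x) = 0}. Here v_5(4) = v_5(num) − v_5(den) = 0; compare against these criteria.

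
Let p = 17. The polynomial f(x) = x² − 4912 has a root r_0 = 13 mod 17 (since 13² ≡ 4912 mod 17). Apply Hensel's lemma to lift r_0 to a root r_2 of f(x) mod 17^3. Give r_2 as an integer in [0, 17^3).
r_2 = 1985 (mod 4913)

Hensel's recurrence: r_{i+1} = r_i − f(r_i)·(f′(r_i))^{-1} mod 17^{i+2}, with f′(x) = 2x. Iterate:
  r_0 = 13 (mod 17)
  r_1 = 251 (mod 289)
  r_2 = 1985 (mod 4913)
Final: r_2 = 1985, and one checks f(r_2) ≡ 0 mod 17^3.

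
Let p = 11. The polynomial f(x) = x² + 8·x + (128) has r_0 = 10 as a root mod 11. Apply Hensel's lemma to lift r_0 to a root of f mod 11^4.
r_3 = 2419 (mod 14641)

Hensel: r_{i+1} = r_i − f(r_i)·(f′(r_i))^{-1} mod 11^{i+2}, f′(x) = 2x + 8. Iterate:
  r_0 = 10 (mod 11)
  r_1 = 120 (mod 121)
  r_2 = 1088 (mod 1331)
  r_3 = 2419 (mod 14641)
Final: r = 2419 satisfies f(r) ≡ 0 mod 11^4.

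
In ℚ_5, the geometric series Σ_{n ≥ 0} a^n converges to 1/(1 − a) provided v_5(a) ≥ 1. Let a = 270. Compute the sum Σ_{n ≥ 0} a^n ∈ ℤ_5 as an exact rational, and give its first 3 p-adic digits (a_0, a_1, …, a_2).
Σ a^n = 1/(1 − a) = -1/269;  first 3 digits = (1, 4, 1)

v_5(a) = 1 ≥ 1, so the series converges in ℤ_5 to 1/(1 − a) = 1/(1 − 270) = -1/269. Expand this rational in ℤ_5: compute digits iteratively via d_i = x_i mod 5, x_{i+1} = (x_i − d_i)/5. The first 3 digits are (1, 4, 1).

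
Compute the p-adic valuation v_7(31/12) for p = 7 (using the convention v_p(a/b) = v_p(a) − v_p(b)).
v_7(31/12) = 0

Factor powers of 7 from the numerator and denominator of the reduced fraction: 31 = 7^0 · 31 and 12 = 7^0 · 12. Apply v_p(a/b) = v_p(a) − v_p(b): v_7(31/12) = 0 − 0 = 0.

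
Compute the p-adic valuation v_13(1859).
v_13(1859) = 2

v_13(n) is the largest exponent k such that 13^k divides n. Factor out: 1859 = 13^2 · 11. (Sign doesn't affect v_p.) So v_13(1859) = 2.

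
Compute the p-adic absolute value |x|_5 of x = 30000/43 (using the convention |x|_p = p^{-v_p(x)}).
|30000/43|_5 = 1/625

Step 1 — compute v_5(x) by factoring powers of 5 out of the numerator and denominator: v_5(30000/43) = 4. Step 2 — apply |x|_p = p^{-v_p(x)} = 5^{-4} = 1/625.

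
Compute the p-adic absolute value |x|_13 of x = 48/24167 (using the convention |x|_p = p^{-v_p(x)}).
|48/24167|_13 = 2197

Step 1 — compute v_13(x) by factoring powers of 13 out of the numerator and denominator: v_13(48/24167) = -3. Step 2 — apply |x|_p = p^{-v_p(x)} = 13^{3} = 2197.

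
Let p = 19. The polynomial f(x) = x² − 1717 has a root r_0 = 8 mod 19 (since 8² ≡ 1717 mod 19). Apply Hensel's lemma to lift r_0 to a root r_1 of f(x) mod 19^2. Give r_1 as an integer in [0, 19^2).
r_1 = 179 (mod 361)

Hensel's recurrence: r_{i+1} = r_i − f(r_i)·(f′(r_i))^{-1} mod 19^{i+2}, with f′(x) = 2x. Iterate:
  r_0 = 8 (mod 19)
  r_1 = 179 (mod 361)
Final: r_1 = 179, and one checks f(r_1) ≡ 0 mod 19^2.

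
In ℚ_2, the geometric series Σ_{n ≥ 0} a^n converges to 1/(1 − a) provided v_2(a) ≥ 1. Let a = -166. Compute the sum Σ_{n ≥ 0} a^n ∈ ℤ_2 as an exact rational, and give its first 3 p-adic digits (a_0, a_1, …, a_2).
Σ a^n = 1/(1 − a) = 1/167;  first 3 digits = (1, 1, 1)

v_2(a) = 1 ≥ 1, so the series converges in ℤ_2 to 1/(1 − a) = 1/(1 − (-166)) = 1/167. Expand this rational in ℤ_2: compute digits iteratively via d_i = x_i mod 2, x_{i+1} = (x_i − d_i)/2. The first 3 digits are (1, 1, 1).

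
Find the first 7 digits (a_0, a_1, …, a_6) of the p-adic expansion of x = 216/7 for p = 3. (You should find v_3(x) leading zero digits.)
(a_0, …, a_6) = (0, 0, 0, 2, 1, 0, 2)

v_3(216/7) = 3, so a_0 = ... = a_2 = 0. Factor out: x = 3^3 · u with u = 8/7 a unit in ℤ_3. Expand u iteratively via a_{v+i} = u_i mod 3, u_{i+1} = (u_i − a_{v+i})/3:
  u_0 = 8/7;  a_3 = 2;  u_1 = (u_0 − 2)/3 = -2/7
  u_1 = -2/7;  a_4 = 1;  u_2 = (u_1 − 1)/3 = -3/7
  u_2 = -3/7;  a_5 = 0;  u_3 = (u_2 − 0)/3 = -1/7
  u_3 = -1/7;  a_6 = 2;  u_4 = (u_3 − 2)/3 = -5/7
Digits: (0, 0, 0, 2, 1, 0, 2).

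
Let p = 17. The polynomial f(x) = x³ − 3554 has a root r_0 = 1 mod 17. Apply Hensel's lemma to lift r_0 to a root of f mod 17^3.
r_2 = 3112 (mod 4913)

Hensel: r_{i+1} = r_i − f(r_i)/f′(r_i) mod 17^{i+2}, where f′(x) = 3x². Iterate:
  r_0 = 1 (mod 17)
  r_1 = 222 (mod 289)
  r_2 = 3112 (mod 4913)
Final: r = 3112 with f(r) ≡ 0 mod 17^3.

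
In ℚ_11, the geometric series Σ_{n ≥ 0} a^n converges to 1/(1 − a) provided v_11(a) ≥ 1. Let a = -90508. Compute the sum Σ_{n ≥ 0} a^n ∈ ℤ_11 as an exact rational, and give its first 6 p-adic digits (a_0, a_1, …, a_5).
Σ a^n = 1/(1 − a) = 1/90509;  first 6 digits = (1, 0, 0, 9, 4, 10)

v_11(a) = 3 ≥ 1, so the series converges in ℤ_11 to 1/(1 − a) = 1/(1 − (-90508)) = 1/90509. Expand this rational in ℤ_11: compute digits iteratively via d_i = x_i mod 11, x_{i+1} = (x_i − d_i)/11. The first 6 digits are (1, 0, 0, 9, 4, 10).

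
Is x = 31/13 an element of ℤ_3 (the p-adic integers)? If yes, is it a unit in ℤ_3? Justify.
x ∈ ℤ_3^× (unit); v_3(x) = 0

ℤ_3 = {x ∈ ℚ_3 : v_3(x) ≥ 0} and ℤ_3^× = {x ∈ ℤ_3 : v_3(x) = 0}. Here v_3(31/13) = v_3(num) − v_3(den) = 0; compare against these criteria.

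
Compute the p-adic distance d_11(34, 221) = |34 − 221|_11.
d_11(34, 221) = 1/11

Step 1 — x − y = 34 − 221 = -187. Step 2 — v_11(-187) = 1 (factor: -187 = −(11^1 · 17); the sign does not affect v_p). Step 3 — |x − y|_11 = 11^{-1} = 1/11.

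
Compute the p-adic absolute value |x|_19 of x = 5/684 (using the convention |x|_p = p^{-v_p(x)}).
|5/684|_19 = 19

Step 1 — compute v_19(x) by factoring powers of 19 out of the numerator and denominator: v_19(5/684) = -1. Step 2 — apply |x|_p = p^{-v_p(x)} = 19^{1} = 19.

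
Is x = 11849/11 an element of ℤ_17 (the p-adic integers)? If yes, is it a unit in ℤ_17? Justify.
x ∈ ℤ_17 but not a unit; v_17(x) = 2 > 0

ℤ_17 = {x ∈ ℚ_17 : v_17(x) ≥ 0} and ℤ_17^× = {x ∈ ℤ_17 : v_17(x) = 0}. Here v_17(11849/11) = v_17(num) − v_17(den) = 2; compare against these criteria.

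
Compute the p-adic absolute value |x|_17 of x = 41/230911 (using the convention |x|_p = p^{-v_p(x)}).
|41/230911|_17 = 4913

Step 1 — compute v_17(x) by factoring powers of 17 out of the numerator and denominator: v_17(41/230911) = -3. Step 2 — apply |x|_p = p^{-v_p(x)} = 17^{3} = 4913.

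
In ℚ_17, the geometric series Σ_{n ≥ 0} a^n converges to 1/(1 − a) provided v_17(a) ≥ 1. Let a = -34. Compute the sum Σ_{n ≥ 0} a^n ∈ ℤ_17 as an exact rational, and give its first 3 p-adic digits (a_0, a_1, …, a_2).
Σ a^n = 1/(1 − a) = 1/35;  first 3 digits = (1, 15, 3)

v_17(a) = 1 ≥ 1, so the series converges in ℤ_17 to 1/(1 − a) = 1/(1 − (-34)) = 1/35. Expand this rational in ℤ_17: compute digits iteratively via d_i = x_i mod 17, x_{i+1} = (x_i − d_i)/17. The first 3 digits are (1, 15, 3).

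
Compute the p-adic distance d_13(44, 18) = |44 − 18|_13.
d_13(44, 18) = 1/13

Step 1 — x − y = 44 − 18 = 26. Step 2 — v_13(26) = 1 (factor: 26 = (13^1 · 2); the sign does not affect v_p). Step 3 — |x − y|_13 = 13^{-1} = 1/13.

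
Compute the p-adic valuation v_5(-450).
v_5(-450) = 2

v_5(n) is the largest exponent k such that 5^k divides n. Factor out: -450 = -5^2 · 18. (Sign doesn't affect v_p.) So v_5(-450) = 2.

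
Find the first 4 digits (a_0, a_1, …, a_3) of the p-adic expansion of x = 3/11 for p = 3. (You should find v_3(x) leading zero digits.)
(a_0, …, a_3) = (0, 2, 1, 0)

v_3(3/11) = 1, so a_0 = ... = a_0 = 0. Factor out: x = 3^1 · u with u = 1/11 a unit in ℤ_3. Expand u iteratively via a_{v+i} = u_i mod 3, u_{i+1} = (u_i − a_{v+i})/3:
  u_0 = 1/11;  a_1 = 2;  u_1 = (u_0 − 2)/3 = -7/11
  u_1 = -7/11;  a_2 = 1;  u_2 = (u_1 − 1)/3 = -6/11
  u_2 = -6/11;  a_3 = 0;  u_3 = (u_2 − 0)/3 = -2/11
Digits: (0, 2, 1, 0).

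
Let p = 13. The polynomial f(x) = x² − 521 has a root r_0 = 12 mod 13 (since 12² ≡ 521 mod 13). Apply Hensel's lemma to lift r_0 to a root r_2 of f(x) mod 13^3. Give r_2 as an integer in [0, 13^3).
r_2 = 584 (mod 2197)

Hensel's recurrence: r_{i+1} = r_i − f(r_i)·(f′(r_i))^{-1} mod 13^{i+2}, with f′(x) = 2x. Iterate:
  r_0 = 12 (mod 13)
  r_1 = 77 (mod 169)
  r_2 = 584 (mod 2197)
Final: r_2 = 584, and one checks f(r_2) ≡ 0 mod 13^3.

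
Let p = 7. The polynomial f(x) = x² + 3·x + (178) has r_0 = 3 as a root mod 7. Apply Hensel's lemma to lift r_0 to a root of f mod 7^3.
r_2 = 248 (mod 343)

Hensel: r_{i+1} = r_i − f(r_i)·(f′(r_i))^{-1} mod 7^{i+2}, f′(x) = 2x + 3. Iterate:
  r_0 = 3 (mod 7)
  r_1 = 3 (mod 49)
  r_2 = 248 (mod 343)
Final: r = 248 satisfies f(r) ≡ 0 mod 7^3.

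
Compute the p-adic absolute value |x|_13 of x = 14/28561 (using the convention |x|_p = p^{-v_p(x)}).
|14/28561|_13 = 28561

Step 1 — compute v_13(x) by factoring powers of 13 out of the numerator and denominator: v_13(14/28561) = -4. Step 2 — apply |x|_p = p^{-v_p(x)} = 13^{4} = 28561.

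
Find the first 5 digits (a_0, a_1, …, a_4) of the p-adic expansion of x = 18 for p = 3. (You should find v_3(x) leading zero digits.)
(a_0, …, a_4) = (0, 0, 2, 0, 0)

v_3(18) = 2, so a_0 = ... = a_1 = 0. Factor out: x = 3^2 · u with u = 2 a unit in ℤ_3. Expand u iteratively via a_{v+i} = u_i mod 3, u_{i+1} = (u_i − a_{v+i})/3:
  u_0 = 2;  a_2 = 2;  u_1 = (u_0 − 2)/3 = 0
  u_1 = 0;  a_3 = 0;  u_2 = (u_1 − 0)/3 = 0
  u_2 = 0;  a_4 = 0;  u_3 = (u_2 − 0)/3 = 0
Digits: (0, 0, 2, 0, 0).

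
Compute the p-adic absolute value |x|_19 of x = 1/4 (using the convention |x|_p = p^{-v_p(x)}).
|1/4|_19 = 1

Step 1 — compute v_19(x) by factoring powers of 19 out of the numerator and denominator: v_19(1/4) = 0. Step 2 — apply |x|_p = p^{-v_p(x)} = 19^{0} = 1.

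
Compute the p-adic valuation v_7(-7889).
v_7(-7889) = 3

v_7(n) is the largest exponent k such that 7^k divides n. Factor out: -7889 = -7^3 · 23. (Sign doesn't affect v_p.) So v_7(-7889) = 3.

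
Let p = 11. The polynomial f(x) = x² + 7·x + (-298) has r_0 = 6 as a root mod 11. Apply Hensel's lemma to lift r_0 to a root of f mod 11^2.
r_1 = 94 (mod 121)

Hensel: r_{i+1} = r_i − f(r_i)·(f′(r_i))^{-1} mod 11^{i+2}, f′(x) = 2x + 7. Iterate:
  r_0 = 6 (mod 11)
  r_1 = 94 (mod 121)
Final: r = 94 satisfies f(r) ≡ 0 mod 11^2.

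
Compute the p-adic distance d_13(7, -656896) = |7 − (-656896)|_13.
d_13(7, -656896) = 1/28561

Step 1 — x − y = 7 − (-656896) = 656903. Step 2 — v_13(656903) = 4 (factor: 656903 = (13^4 · 23); the sign does not affect v_p). Step 3 — |x − y|_13 = 13^{-4} = 1/28561.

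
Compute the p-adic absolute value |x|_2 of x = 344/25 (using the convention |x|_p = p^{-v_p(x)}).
|344/25|_2 = 1/8

Step 1 — compute v_2(x) by factoring powers of 2 out of the numerator and denominator: v_2(344/25) = 3. Step 2 — apply |x|_p = p^{-v_p(x)} = 2^{-3} = 1/8.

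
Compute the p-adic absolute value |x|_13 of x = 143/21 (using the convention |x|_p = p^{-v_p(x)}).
|143/21|_13 = 1/13

Step 1 — compute v_13(x) by factoring powers of 13 out of the numerator and denominator: v_13(143/21) = 1. Step 2 — apply |x|_p = p^{-v_p(x)} = 13^{-1} = 1/13.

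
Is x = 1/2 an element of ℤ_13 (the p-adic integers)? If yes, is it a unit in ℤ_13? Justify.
x ∈ ℤ_13^× (unit); v_13(x) = 0

ℤ_13 = {x ∈ ℚ_13 : v_13(x) ≥ 0} and ℤ_13^× = {x ∈ ℤ_13 : v_13(x) = 0}. Here v_13(1/2) = v_13(num) − v_13(den) = 0; compare against these criteria.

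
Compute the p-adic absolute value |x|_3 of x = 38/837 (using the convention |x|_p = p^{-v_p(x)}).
|38/837|_3 = 27

Step 1 — compute v_3(x) by factoring powers of 3 out of the numerator and denominator: v_3(38/837) = -3. Step 2 — apply |x|_p = p^{-v_p(x)} = 3^{3} = 27.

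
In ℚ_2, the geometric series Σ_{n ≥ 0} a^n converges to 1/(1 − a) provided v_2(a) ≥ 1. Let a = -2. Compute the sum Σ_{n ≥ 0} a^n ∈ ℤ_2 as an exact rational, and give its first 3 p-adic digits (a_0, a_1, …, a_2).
Σ a^n = 1/(1 − a) = 1/3;  first 3 digits = (1, 1, 0)

v_2(a) = 1 ≥ 1, so the series converges in ℤ_2 to 1/(1 − a) = 1/(1 − (-2)) = 1/3. Expand this rational in ℤ_2: compute digits iteratively via d_i = x_i mod 2, x_{i+1} = (x_i − d_i)/2. The first 3 digits are (1, 1, 0).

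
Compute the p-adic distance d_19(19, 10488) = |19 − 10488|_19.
d_19(19, 10488) = 1/361

Step 1 — x − y = 19 − 10488 = -10469. Step 2 — v_19(-10469) = 2 (factor: -10469 = −(19^2 · 29); the sign does not affect v_p). Step 3 — |x − y|_19 = 19^{-2} = 1/361.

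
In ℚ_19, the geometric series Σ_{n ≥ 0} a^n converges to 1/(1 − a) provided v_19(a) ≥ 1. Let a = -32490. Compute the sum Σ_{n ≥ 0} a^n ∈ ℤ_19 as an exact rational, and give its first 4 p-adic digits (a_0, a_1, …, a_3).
Σ a^n = 1/(1 − a) = 1/32491;  first 4 digits = (1, 0, 5, 14)

v_19(a) = 2 ≥ 1, so the series converges in ℤ_19 to 1/(1 − a) = 1/(1 − (-32490)) = 1/32491. Expand this rational in ℤ_19: compute digits iteratively via d_i = x_i mod 19, x_{i+1} = (x_i − d_i)/19. The first 4 digits are (1, 0, 5, 14).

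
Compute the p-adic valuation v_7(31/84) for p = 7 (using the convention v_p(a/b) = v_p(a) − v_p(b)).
v_7(31/84) = -1

Factor powers of 7 from the numerator and denominator of the reduced fraction: 31 = 7^0 · 31 and 84 = 7^1 · 12. Apply v_p(a/b) = v_p(a) − v_p(b): v_7(31/84) = 0 − 1 = -1.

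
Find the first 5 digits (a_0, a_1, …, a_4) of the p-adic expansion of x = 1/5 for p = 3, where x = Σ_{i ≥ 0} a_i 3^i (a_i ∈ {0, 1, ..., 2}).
(a_0, …, a_4) = (2, 0, 1, 2, 1)

v_3(1/5) = 0 (numerator and denominator both coprime to 3), so x ∈ ℤ_3^×. Compute digits iteratively via a_i = x_i mod 3, x_{i+1} = (x_i − a_i)/3, with x_0 = x:
  x_0 = 1/5;  a_0 = 2;  x_1 = (x_0 − 2)/3 = -3/5
  x_1 = -3/5;  a_1 = 0;  x_2 = (x_1 − 0)/3 = -1/5
  x_2 = -1/5;  a_2 = 1;  x_3 = (x_2 − 1)/3 = -2/5
  x_3 = -2/5;  a_3 = 2;  x_4 = (x_3 − 2)/3 = -4/5
  x_4 = -4/5;  a_4 = 1;  x_5 = (x_4 − 1)/3 = -3/5
Digits: (2, 0, 1, 2, 1).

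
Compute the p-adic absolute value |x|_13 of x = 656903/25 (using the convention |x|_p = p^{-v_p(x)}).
|656903/25|_13 = 1/28561

Step 1 — compute v_13(x) by factoring powers of 13 out of the numerator and denominator: v_13(656903/25) = 4. Step 2 — apply |x|_p = p^{-v_p(x)} = 13^{-4} = 1/28561.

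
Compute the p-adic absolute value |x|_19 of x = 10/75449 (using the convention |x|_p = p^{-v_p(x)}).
|10/75449|_19 = 6859

Step 1 — compute v_19(x) by factoring powers of 19 out of the numerator and denominator: v_19(10/75449) = -3. Step 2 — apply |x|_p = p^{-v_p(x)} = 19^{3} = 6859.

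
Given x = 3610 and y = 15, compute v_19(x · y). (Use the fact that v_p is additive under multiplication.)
v_19(54150) = 2

v_p(x) = 2 (factor: 3610 = 19^2 · 10); v_p(y) = 0 (factor: 15 = 19^0 · 15). Additivity: v_p(xy) = v_p(x) + v_p(y) = 2 + 0 = 2. (Direct check: xy = 54150 = 19^2 · (150).)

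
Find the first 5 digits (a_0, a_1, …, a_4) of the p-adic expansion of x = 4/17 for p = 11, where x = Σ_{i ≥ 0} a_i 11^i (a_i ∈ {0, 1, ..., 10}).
(a_0, …, a_4) = (8, 9, 3, 10, 1)

v_11(4/17) = 0 (numerator and denominator both coprime to 11), so x ∈ ℤ_11^×. Compute digits iteratively via a_i = x_i mod 11, x_{i+1} = (x_i − a_i)/11, with x_0 = x:
  x_0 = 4/17;  a_0 = 8;  x_1 = (x_0 − 8)/11 = -12/17
  x_1 = -12/17;  a_1 = 9;  x_2 = (x_1 − 9)/11 = -15/17
  x_2 = -15/17;  a_2 = 3;  x_3 = (x_2 − 3)/11 = -6/17
  x_3 = -6/17;  a_3 = 10;  x_4 = (x_3 − 10)/11 = -16/17
  x_4 = -16/17;  a_4 = 1;  x_5 = (x_4 − 1)/11 = -3/17
Digits: (8, 9, 3, 10, 1).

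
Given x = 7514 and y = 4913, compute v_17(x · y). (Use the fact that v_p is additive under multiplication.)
v_17(36916282) = 5

v_p(x) = 2 (factor: 7514 = 17^2 · 26); v_p(y) = 3 (factor: 4913 = 17^3 · 1). Additivity: v_p(xy) = v_p(x) + v_p(y) = 2 + 3 = 5. (Direct check: xy = 36916282 = 17^5 · (26).)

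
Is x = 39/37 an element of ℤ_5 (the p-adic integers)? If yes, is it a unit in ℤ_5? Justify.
x ∈ ℤ_5^× (unit); v_5(x) = 0

ℤ_5 = {x ∈ ℚ_5 : v_5(x) ≥ 0} and ℤ_5^× = {x ∈ ℤ_5 : v_5(x) = 0}. Here v_5(39/37) = v_5(num) − v_5(den) = 0; compare against these criteria.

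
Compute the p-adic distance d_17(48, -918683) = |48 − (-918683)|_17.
d_17(48, -918683) = 1/83521

Step 1 — x − y = 48 − (-918683) = 918731. Step 2 — v_17(918731) = 4 (factor: 918731 = (17^4 · 11); the sign does not affect v_p). Step 3 — |x − y|_17 = 17^{-4} = 1/83521.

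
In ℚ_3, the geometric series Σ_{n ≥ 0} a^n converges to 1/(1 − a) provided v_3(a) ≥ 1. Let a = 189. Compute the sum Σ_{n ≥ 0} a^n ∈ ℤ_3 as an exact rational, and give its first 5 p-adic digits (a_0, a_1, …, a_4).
Σ a^n = 1/(1 − a) = -1/188;  first 5 digits = (1, 0, 0, 1, 2)

v_3(a) = 3 ≥ 1, so the series converges in ℤ_3 to 1/(1 − a) = 1/(1 − 189) = -1/188. Expand this rational in ℤ_3: compute digits iteratively via d_i = x_i mod 3, x_{i+1} = (x_i − d_i)/3. The first 5 digits are (1, 0, 0, 1, 2).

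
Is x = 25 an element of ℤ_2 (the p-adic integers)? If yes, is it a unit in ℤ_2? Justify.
x ∈ ℤ_2^× (unit); v_2(x) = 0

ℤ_2 = {x ∈ ℚ_2 : v_2(x) ≥ 0} and ℤ_2^× = {x ∈ ℤ_2 : v_2(x) = 0}. Here v_2(25) = v_2(num) − v_2(den) = 0; compare against these criteria.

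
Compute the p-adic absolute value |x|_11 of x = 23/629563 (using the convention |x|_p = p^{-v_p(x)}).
|23/629563|_11 = 14641

Step 1 — compute v_11(x) by factoring powers of 11 out of the numerator and denominator: v_11(23/629563) = -4. Step 2 — apply |x|_p = p^{-v_p(x)} = 11^{4} = 14641.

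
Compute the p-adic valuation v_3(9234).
v_3(9234) = 5

v_3(n) is the largest exponent k such that 3^k divides n. Factor out: 9234 = 3^5 · 38. (Sign doesn't affect v_p.) So v_3(9234) = 5.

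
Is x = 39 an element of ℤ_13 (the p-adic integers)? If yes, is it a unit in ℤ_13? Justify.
x ∈ ℤ_13 but not a unit; v_13(x) = 1 > 0

ℤ_13 = {x ∈ ℚ_13 : v_13(x) ≥ 0} and ℤ_13^× = {x ∈ ℤ_13 : v_13(x) = 0}. Here v_13(39) = v_13(num) − v_13(den) = 1; compare against these criteria.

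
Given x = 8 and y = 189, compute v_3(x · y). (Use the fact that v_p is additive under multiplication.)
v_3(1512) = 3

v_p(x) = 0 (factor: 8 = 3^0 · 8); v_p(y) = 3 (factor: 189 = 3^3 · 7). Additivity: v_p(xy) = v_p(x) + v_p(y) = 0 + 3 = 3. (Direct check: xy = 1512 = 3^3 · (56).)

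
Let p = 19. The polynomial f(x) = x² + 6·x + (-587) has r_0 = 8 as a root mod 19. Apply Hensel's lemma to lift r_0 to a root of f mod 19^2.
r_1 = 46 (mod 361)

Hensel: r_{i+1} = r_i − f(r_i)·(f′(r_i))^{-1} mod 19^{i+2}, f′(x) = 2x + 6. Iterate:
  r_0 = 8 (mod 19)
  r_1 = 46 (mod 361)
Final: r = 46 satisfies f(r) ≡ 0 mod 19^2.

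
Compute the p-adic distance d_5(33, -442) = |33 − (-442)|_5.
d_5(33, -442) = 1/25

Step 1 — x − y = 33 − (-442) = 475. Step 2 — v_5(475) = 2 (factor: 475 = (5^2 · 19); the sign does not affect v_p). Step 3 — |x − y|_5 = 5^{-2} = 1/25.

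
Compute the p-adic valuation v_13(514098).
v_13(514098) = 4

v_13(n) is the largest exponent k such that 13^k divides n. Factor out: 514098 = 13^4 · 18. (Sign doesn't affect v_p.) So v_13(514098) = 4.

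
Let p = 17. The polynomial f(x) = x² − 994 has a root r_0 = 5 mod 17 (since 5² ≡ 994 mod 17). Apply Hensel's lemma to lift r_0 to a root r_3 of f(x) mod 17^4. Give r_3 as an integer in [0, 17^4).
r_3 = 80704 (mod 83521)

Hensel's recurrence: r_{i+1} = r_i − f(r_i)·(f′(r_i))^{-1} mod 17^{i+2}, with f′(x) = 2x. Iterate:
  r_0 = 5 (mod 17)
  r_1 = 73 (mod 289)
  r_2 = 2096 (mod 4913)
  r_3 = 80704 (mod 83521)
Final: r_3 = 80704, and one checks f(r_3) ≡ 0 mod 17^4.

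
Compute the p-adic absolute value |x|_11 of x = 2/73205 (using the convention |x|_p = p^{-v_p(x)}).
|2/73205|_11 = 14641

Step 1 — compute v_11(x) by factoring powers of 11 out of the numerator and denominator: v_11(2/73205) = -4. Step 2 — apply |x|_p = p^{-v_p(x)} = 11^{4} = 14641.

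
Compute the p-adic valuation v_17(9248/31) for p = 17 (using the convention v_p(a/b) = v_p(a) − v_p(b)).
v_17(9248/31) = 2

Factor powers of 17 from the numerator and denominator of the reduced fraction: 9248 = 17^2 · 32 and 31 = 17^0 · 31. Apply v_p(a/b) = v_p(a) − v_p(b): v_17(9248/31) = 2 − 0 = 2.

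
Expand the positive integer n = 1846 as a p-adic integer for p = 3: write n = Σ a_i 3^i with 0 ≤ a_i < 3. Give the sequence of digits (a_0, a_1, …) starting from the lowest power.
(a_0, a_1, …) = (1, 0, 1, 2, 1, 1, 2)

Repeated division by 3 gives the digits low-to-high: 1846 = 1 + 1·3^2 + 2·3^3 + 1·3^4 + 1·3^5 + 2·3^6. Digit sequence: (1, 0, 1, 2, 1, 1, 2).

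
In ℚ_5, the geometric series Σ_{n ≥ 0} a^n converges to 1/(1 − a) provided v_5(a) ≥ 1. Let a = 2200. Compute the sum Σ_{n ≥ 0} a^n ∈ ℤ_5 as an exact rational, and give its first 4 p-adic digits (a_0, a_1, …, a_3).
Σ a^n = 1/(1 − a) = -1/2199;  first 4 digits = (1, 0, 3, 2)

v_5(a) = 2 ≥ 1, so the series converges in ℤ_5 to 1/(1 − a) = 1/(1 − 2200) = -1/2199. Expand this rational in ℤ_5: compute digits iteratively via d_i = x_i mod 5, x_{i+1} = (x_i − d_i)/5. The first 4 digits are (1, 0, 3, 2).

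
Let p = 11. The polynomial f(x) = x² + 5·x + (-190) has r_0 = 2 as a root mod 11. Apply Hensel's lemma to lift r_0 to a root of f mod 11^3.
r_2 = 640 (mod 1331)

Hensel: r_{i+1} = r_i − f(r_i)·(f′(r_i))^{-1} mod 11^{i+2}, f′(x) = 2x + 5. Iterate:
  r_0 = 2 (mod 11)
  r_1 = 35 (mod 121)
  r_2 = 640 (mod 1331)
Final: r = 640 satisfies f(r) ≡ 0 mod 11^3.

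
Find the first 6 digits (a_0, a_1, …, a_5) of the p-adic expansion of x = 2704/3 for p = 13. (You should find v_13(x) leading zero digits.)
(a_0, …, a_5) = (0, 0, 1, 9, 8, 8)

v_13(2704/3) = 2, so a_0 = ... = a_1 = 0. Factor out: x = 13^2 · u with u = 16/3 a unit in ℤ_13. Expand u iteratively via a_{v+i} = u_i mod 13, u_{i+1} = (u_i − a_{v+i})/13:
  u_0 = 16/3;  a_2 = 1;  u_1 = (u_0 − 1)/13 = 1/3
  u_1 = 1/3;  a_3 = 9;  u_2 = (u_1 − 9)/13 = -2/3
  u_2 = -2/3;  a_4 = 8;  u_3 = (u_2 − 8)/13 = -2/3
  u_3 = -2/3;  a_5 = 8;  u_4 = (u_3 − 8)/13 = -2/3
Digits: (0, 0, 1, 9, 8, 8).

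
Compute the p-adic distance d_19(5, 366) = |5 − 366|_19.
d_19(5, 366) = 1/361

Step 1 — x − y = 5 − 366 = -361. Step 2 — v_19(-361) = 2 (factor: -361 = −(19^2 · 1); the sign does not affect v_p). Step 3 — |x − y|_19 = 19^{-2} = 1/361.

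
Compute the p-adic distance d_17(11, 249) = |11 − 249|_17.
d_17(11, 249) = 1/17

Step 1 — x − y = 11 − 249 = -238. Step 2 — v_17(-238) = 1 (factor: -238 = −(17^1 · 14); the sign does not affect v_p). Step 3 — |x − y|_17 = 17^{-1} = 1/17.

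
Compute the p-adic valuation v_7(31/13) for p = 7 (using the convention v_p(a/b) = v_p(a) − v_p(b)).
v_7(31/13) = 0

Factor powers of 7 from the numerator and denominator of the reduced fraction: 31 = 7^0 · 31 and 13 = 7^0 · 13. Apply v_p(a/b) = v_p(a) − v_p(b): v_7(31/13) = 0 − 0 = 0.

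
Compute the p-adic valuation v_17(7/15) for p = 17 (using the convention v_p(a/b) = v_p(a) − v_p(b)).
v_17(7/15) = 0

Factor powers of 17 from the numerator and denominator of the reduced fraction: 7 = 17^0 · 7 and 15 = 17^0 · 15. Apply v_p(a/b) = v_p(a) − v_p(b): v_17(7/15) = 0 − 0 = 0.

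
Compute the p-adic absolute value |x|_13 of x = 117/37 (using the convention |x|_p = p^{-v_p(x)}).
|117/37|_13 = 1/13

Step 1 — compute v_13(x) by factoring powers of 13 out of the numerator and denominator: v_13(117/37) = 1. Step 2 — apply |x|_p = p^{-v_p(x)} = 13^{-1} = 1/13.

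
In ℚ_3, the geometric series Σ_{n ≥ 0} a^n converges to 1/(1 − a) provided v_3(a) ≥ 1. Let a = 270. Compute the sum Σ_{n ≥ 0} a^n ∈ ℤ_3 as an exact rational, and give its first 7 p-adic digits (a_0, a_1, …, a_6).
Σ a^n = 1/(1 − a) = -1/269;  first 7 digits = (1, 0, 0, 1, 0, 1, 1)

v_3(a) = 3 ≥ 1, so the series converges in ℤ_3 to 1/(1 − a) = 1/(1 − 270) = -1/269. Expand this rational in ℤ_3: compute digits iteratively via d_i = x_i mod 3, x_{i+1} = (x_i − d_i)/3. The first 7 digits are (1, 0, 0, 1, 0, 1, 1).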